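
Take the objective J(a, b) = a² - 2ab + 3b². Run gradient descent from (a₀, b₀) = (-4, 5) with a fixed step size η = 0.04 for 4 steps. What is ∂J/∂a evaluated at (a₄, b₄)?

∇J = (2a - 2b, -2a + 6b)
(a₁, b₁) = (-4, 5) − 0.04·(-18, 38) = (-3.28, 3.48)
(a₂, b₂) = (-3.28, 3.48) − 0.04·(-13.52, 27.44) = (-2.7392, 2.3824)
(a₃, b₃) = (-2.7392, 2.3824) − 0.04·(-10.2432, 19.7728) = (-2.329472, 1.591488)
(a₄, b₄) = (-2.329472, 1.591488) − 0.04·(-7.84192, 14.207872) = (-2.0157952, 1.02317312)
∂J/∂a at (-2.0157952, 1.02317312) = -6.07793664

-6.07793664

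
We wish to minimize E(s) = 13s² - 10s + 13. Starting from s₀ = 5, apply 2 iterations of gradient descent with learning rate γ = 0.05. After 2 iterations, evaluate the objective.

13.32

E′(s) = 26s - 10
s₁ = 5 − 0.05·120 = -1
s₂ = -1 − 0.05·(-36) = 0.8
E(0.8) = 13.32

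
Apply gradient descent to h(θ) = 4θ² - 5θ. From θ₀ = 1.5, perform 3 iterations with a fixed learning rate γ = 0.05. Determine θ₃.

0.814

h′(θ) = 8θ - 5
Step 1: h′(1.5) = 7; θ₁ = 1.5 − 0.05·7 = 1.15
Step 2: h′(1.15) = 4.2; θ₂ = 1.15 − 0.05·4.2 = 0.94
Step 3: h′(0.94) = 2.52; θ₃ = 0.94 − 0.05·2.52 = 0.814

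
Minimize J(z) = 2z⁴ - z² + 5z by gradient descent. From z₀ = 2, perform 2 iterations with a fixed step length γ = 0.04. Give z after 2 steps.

-0.77888

J′(z) = 8z³ - 2z + 5
z₁ = 2 − 0.04·65 = -0.6
z₂ = -0.6 − 0.04·4.472 = -0.77888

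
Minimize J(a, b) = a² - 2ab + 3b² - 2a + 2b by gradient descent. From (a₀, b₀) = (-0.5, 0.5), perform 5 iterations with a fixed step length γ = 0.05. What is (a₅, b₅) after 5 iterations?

(0.13484, -0.21944)

∇J = (2a - 2b - 2, -2a + 6b + 2)
Step 1: at (-0.5, 0.5), ∇J = (-4, 6) → (-0.5, 0.5) − 0.05·(-4, 6) = (-0.3, 0.2)
Step 2: at (-0.3, 0.2), ∇J = (-3, 3.8) → (-0.3, 0.2) − 0.05·(-3, 3.8) = (-0.15, 0.01)
Step 3: at (-0.15, 0.01), ∇J = (-2.32, 2.36) → (-0.15, 0.01) − 0.05·(-2.32, 2.36) = (-0.034, -0.108)
Step 4: at (-0.034, -0.108), ∇J = (-1.852, 1.42) → (-0.034, -0.108) − 0.05·(-1.852, 1.42) = (0.0586, -0.179)
Step 5: at (0.0586, -0.179), ∇J = (-1.5248, 0.8088) → (0.0586, -0.179) − 0.05·(-1.5248, 0.8088) = (0.13484, -0.21944)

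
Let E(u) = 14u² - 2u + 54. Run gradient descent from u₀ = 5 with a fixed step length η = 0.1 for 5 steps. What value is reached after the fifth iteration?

-93.05728

E′(u) = 28u - 2
u₁ = 5 − 0.1·138 = -8.8
u₂ = -8.8 − 0.1·(-248.4) = 16.04
u₃ = 16.04 − 0.1·447.12 = -28.672
u₄ = -28.672 − 0.1·(-804.816) = 51.8096
u₅ = 51.8096 − 0.1·1448.6688 = -93.05728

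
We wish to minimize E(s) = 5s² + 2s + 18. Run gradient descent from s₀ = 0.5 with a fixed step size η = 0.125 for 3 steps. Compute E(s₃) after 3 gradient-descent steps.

E′(s) = 10s + 2
Step 1: E′(0.5) = 7; s₁ = 0.5 − 0.125·7 = -0.375
Step 2: E′(-0.375) = -1.75; s₂ = -0.375 − 0.125·(-1.75) = -0.15625
Step 3: E′(-0.15625) = 0.4375; s₃ = -0.15625 − 0.125·0.4375 = -0.2109375
E(-0.2109375) = 17.80059814453125

17.80059814453125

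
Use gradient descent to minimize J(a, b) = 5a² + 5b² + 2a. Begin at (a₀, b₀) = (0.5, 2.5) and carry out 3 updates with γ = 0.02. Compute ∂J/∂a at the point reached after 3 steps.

∇J = (10a + 2, 10b)
(a₁, b₁) = (0.5, 2.5) − 0.02·(7, 25) = (0.36, 2)
(a₂, b₂) = (0.36, 2) − 0.02·(5.6, 20) = (0.248, 1.6)
(a₃, b₃) = (0.248, 1.6) − 0.02·(4.48, 16) = (0.1584, 1.28)
∂J/∂a at (0.1584, 1.28) = 3.584

3.584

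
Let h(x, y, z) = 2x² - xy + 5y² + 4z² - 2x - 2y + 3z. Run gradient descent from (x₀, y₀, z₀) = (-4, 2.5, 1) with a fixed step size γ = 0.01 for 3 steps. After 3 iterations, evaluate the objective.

∇h = (4x - y - 2, -x + 10y - 2, 8z + 3)
Step 1: at (-4, 2.5, 1), ∇h = (-20.5, 27, 11) → (-4, 2.5, 1) − 0.01·(-20.5, 27, 11) = (-3.795, 2.23, 0.89)
Step 2: at (-3.795, 2.23, 0.89), ∇h = (-19.41, 24.095, 10.12) → (-3.795, 2.23, 0.89) − 0.01·(-19.41, 24.095, 10.12) = (-3.6009, 1.98905, 0.7888)
Step 3: at (-3.6009, 1.98905, 0.7888), ∇h = (-18.39265, 21.4914, 9.3104) → (-3.6009, 1.98905, 0.7888) − 0.01·(-18.39265, 21.4914, 9.3104) = (-3.4169735, 1.774136, 0.695696)
h(-3.4169735, 1.774136, 0.695696) = 52.4601189269445

52.4601189269445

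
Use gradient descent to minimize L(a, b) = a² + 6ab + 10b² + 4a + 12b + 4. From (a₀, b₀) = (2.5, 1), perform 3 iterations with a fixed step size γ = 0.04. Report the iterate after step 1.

(1.9, -0.88)

∇L = (2a + 6b + 4, 6a + 20b + 12)
(a₁, b₁) = (2.5, 1) − 0.04·(15, 47) = (1.9, -0.88)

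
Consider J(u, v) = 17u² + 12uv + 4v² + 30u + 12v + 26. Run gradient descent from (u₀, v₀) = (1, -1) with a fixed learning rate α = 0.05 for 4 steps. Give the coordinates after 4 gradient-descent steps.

(0.4618, -0.5364)

∇J = (34u + 12v + 30, 12u + 8v + 12)
(u₁, v₁) = (1, -1) − 0.05·(52, 16) = (-1.6, -1.8)
(u₂, v₂) = (-1.6, -1.8) − 0.05·(-46, -21.6) = (0.7, -0.72)
(u₃, v₃) = (0.7, -0.72) − 0.05·(45.16, 14.64) = (-1.558, -1.452)
(u₄, v₄) = (-1.558, -1.452) − 0.05·(-40.396, -18.312) = (0.4618, -0.5364)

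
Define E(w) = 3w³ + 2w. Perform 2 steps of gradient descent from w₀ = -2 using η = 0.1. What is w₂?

E′(w) = 9w² + 2
w₁ = -2 − 0.1·38 = -5.8
w₂ = -5.8 − 0.1·304.76 = -36.276

-36.276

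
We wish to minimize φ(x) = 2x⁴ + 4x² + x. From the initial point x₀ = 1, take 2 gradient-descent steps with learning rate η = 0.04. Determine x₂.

0.16711424

φ′(x) = 8x³ + 8x + 1
x₁ = 1 − 0.04·17 = 0.32
x₂ = 0.32 − 0.04·3.822144 = 0.16711424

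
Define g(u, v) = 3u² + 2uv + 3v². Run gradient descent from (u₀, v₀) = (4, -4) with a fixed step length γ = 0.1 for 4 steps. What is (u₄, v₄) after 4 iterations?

(0.5184, -0.5184)

∇g = (6u + 2v, 2u + 6v)
(u₁, v₁) = (4, -4) − 0.1·(16, -16) = (2.4, -2.4)
(u₂, v₂) = (2.4, -2.4) − 0.1·(9.6, -9.6) = (1.44, -1.44)
(u₃, v₃) = (1.44, -1.44) − 0.1·(5.76, -5.76) = (0.864, -0.864)
(u₄, v₄) = (0.864, -0.864) − 0.1·(3.456, -3.456) = (0.5184, -0.5184)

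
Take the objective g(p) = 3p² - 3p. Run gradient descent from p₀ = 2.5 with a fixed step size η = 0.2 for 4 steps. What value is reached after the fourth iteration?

0.5032

g′(p) = 6p - 3
Step 1: g′(2.5) = 12; p₁ = 2.5 − 0.2·12 = 0.1
Step 2: g′(0.1) = -2.4; p₂ = 0.1 − 0.2·(-2.4) = 0.58
Step 3: g′(0.58) = 0.48; p₃ = 0.58 − 0.2·0.48 = 0.484
Step 4: g′(0.484) = -0.096; p₄ = 0.484 − 0.2·(-0.096) = 0.5032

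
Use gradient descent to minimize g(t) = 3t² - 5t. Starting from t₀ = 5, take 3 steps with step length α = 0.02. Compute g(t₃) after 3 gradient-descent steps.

g′(t) = 6t - 5
Step 1: g′(5) = 25; t₁ = 5 − 0.02·25 = 4.5
Step 2: g′(4.5) = 22; t₂ = 4.5 − 0.02·22 = 4.06
Step 3: g′(4.06) = 19.36; t₃ = 4.06 − 0.02·19.36 = 3.6728
g(3.6728) = 22.10437952

22.10437952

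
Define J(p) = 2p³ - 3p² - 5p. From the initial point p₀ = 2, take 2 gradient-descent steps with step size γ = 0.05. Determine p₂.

J′(p) = 6p² - 6p - 5
Step 1: J′(2) = 7; p₁ = 2 − 0.05·7 = 1.65
Step 2: J′(1.65) = 1.435; p₂ = 1.65 − 0.05·1.435 = 1.57825

1.57825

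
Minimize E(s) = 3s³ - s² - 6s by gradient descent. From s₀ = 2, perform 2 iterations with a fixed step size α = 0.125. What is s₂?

E′(s) = 9s² - 2s - 6
s₁ = 2 − 0.125·26 = -1.25
s₂ = -1.25 − 0.125·10.5625 = -2.5703125

-2.5703125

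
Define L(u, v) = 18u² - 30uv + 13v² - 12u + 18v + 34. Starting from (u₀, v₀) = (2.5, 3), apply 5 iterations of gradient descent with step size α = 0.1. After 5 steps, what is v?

∇L = (36u - 30v - 12, -30u + 26v + 18)
Step 1: at (2.5, 3), ∇L = (-12, 21) → (2.5, 3) − 0.1·(-12, 21) = (3.7, 0.9)
Step 2: at (3.7, 0.9), ∇L = (94.2, -69.6) → (3.7, 0.9) − 0.1·(94.2, -69.6) = (-5.72, 7.86)
Step 3: at (-5.72, 7.86), ∇L = (-453.72, 393.96) → (-5.72, 7.86) − 0.1·(-453.72, 393.96) = (39.652, -31.536)
Step 4: at (39.652, -31.536), ∇L = (2361.552, -1991.496) → (39.652, -31.536) − 0.1·(2361.552, -1991.496) = (-196.5032, 167.6136)
Step 5: at (-196.5032, 167.6136), ∇L = (-12114.5232, 10271.0496) → (-196.5032, 167.6136) − 0.1·(-12114.5232, 10271.0496) = (1014.94912, -859.49136)
v = -859.49136

-859.49136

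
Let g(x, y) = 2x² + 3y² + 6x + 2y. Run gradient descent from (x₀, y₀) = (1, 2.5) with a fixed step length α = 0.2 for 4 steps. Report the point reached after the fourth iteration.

∇g = (4x + 6, 6y + 2)
Step 1: at (1, 2.5), ∇g = (10, 17) → (1, 2.5) − 0.2·(10, 17) = (-1, -0.9)
Step 2: at (-1, -0.9), ∇g = (2, -3.4) → (-1, -0.9) − 0.2·(2, -3.4) = (-1.4, -0.22)
Step 3: at (-1.4, -0.22), ∇g = (0.4, 0.68) → (-1.4, -0.22) − 0.2·(0.4, 0.68) = (-1.48, -0.356)
Step 4: at (-1.48, -0.356), ∇g = (0.08, -0.136) → (-1.48, -0.356) − 0.2·(0.08, -0.136) = (-1.496, -0.3288)

(-1.496, -0.3288)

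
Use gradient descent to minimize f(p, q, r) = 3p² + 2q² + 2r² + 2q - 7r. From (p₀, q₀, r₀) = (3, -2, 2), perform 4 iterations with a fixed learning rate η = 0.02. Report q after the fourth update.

∇f = (6p, 4q + 2, 4r - 7)
Step 1: at (3, -2, 2), ∇f = (18, -6, 1) → (3, -2, 2) − 0.02·(18, -6, 1) = (2.64, -1.88, 1.98)
Step 2: at (2.64, -1.88, 1.98), ∇f = (15.84, -5.52, 0.92) → (2.64, -1.88, 1.98) − 0.02·(15.84, -5.52, 0.92) = (2.3232, -1.7696, 1.9616)
Step 3: at (2.3232, -1.7696, 1.9616), ∇f = (13.9392, -5.0784, 0.8464) → (2.3232, -1.7696, 1.9616) − 0.02·(13.9392, -5.0784, 0.8464) = (2.044416, -1.668032, 1.944672)
Step 4: at (2.044416, -1.668032, 1.944672), ∇f = (12.266496, -4.672128, 0.778688) → (2.044416, -1.668032, 1.944672) − 0.02·(12.266496, -4.672128, 0.778688) = (1.79908608, -1.57458944, 1.92909824)
q = -1.57458944

-1.57458944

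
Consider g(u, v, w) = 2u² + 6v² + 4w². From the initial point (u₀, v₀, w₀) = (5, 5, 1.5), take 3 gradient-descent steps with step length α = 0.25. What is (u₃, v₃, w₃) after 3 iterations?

∇g = (4u, 12v, 8w)
Step 1: at (5, 5, 1.5), ∇g = (20, 60, 12) → (5, 5, 1.5) − 0.25·(20, 60, 12) = (0, -10, -1.5)
Step 2: at (0, -10, -1.5), ∇g = (0, -120, -12) → (0, -10, -1.5) − 0.25·(0, -120, -12) = (0, 20, 1.5)
Step 3: at (0, 20, 1.5), ∇g = (0, 240, 12) → (0, 20, 1.5) − 0.25·(0, 240, 12) = (0, -40, -1.5)

(0, -40, -1.5)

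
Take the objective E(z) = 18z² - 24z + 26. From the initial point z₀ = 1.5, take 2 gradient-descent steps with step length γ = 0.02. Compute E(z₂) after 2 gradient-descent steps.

E′(z) = 36z - 24
Step 1: E′(1.5) = 30; z₁ = 1.5 − 0.02·30 = 0.9
Step 2: E′(0.9) = 8.4; z₂ = 0.9 − 0.02·8.4 = 0.732
E(0.732) = 18.076832

18.076832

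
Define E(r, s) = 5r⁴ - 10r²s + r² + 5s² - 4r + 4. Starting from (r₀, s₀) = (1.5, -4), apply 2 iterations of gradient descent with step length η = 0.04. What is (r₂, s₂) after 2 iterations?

∇E = (20r³ - 20rs + 2r - 4, -10r² + 10s)
Step 1: at (1.5, -4), ∇E = (186.5, -62.5) → (1.5, -4) − 0.04·(186.5, -62.5) = (-5.96, -1.5)
Step 2: at (-5.96, -1.5), ∇E = (-4428.89472, -370.216) → (-5.96, -1.5) − 0.04·(-4428.89472, -370.216) = (171.1957888, 13.30864)

(171.1957888, 13.30864)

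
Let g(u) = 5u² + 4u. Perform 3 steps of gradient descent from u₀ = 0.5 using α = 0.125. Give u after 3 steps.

g′(u) = 10u + 4
Step 1: g′(0.5) = 9; u₁ = 0.5 − 0.125·9 = -0.625
Step 2: g′(-0.625) = -2.25; u₂ = -0.625 − 0.125·(-2.25) = -0.34375
Step 3: g′(-0.34375) = 0.5625; u₃ = -0.34375 − 0.125·0.5625 = -0.4140625

-0.4140625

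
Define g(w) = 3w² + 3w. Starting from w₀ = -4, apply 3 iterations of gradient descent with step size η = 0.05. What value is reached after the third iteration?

g′(w) = 6w + 3
Step 1: g′(-4) = -21; w₁ = -4 − 0.05·(-21) = -2.95
Step 2: g′(-2.95) = -14.7; w₂ = -2.95 − 0.05·(-14.7) = -2.215
Step 3: g′(-2.215) = -10.29; w₃ = -2.215 − 0.05·(-10.29) = -1.7005

-1.7005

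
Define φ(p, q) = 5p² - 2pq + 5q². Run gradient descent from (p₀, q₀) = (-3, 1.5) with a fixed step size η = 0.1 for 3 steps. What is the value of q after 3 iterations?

-0.024

∇φ = (10p - 2q, -2p + 10q)
(p₁, q₁) = (-3, 1.5) − 0.1·(-33, 21) = (0.3, -0.6)
(p₂, q₂) = (0.3, -0.6) − 0.1·(4.2, -6.6) = (-0.12, 0.06)
(p₃, q₃) = (-0.12, 0.06) − 0.1·(-1.32, 0.84) = (0.012, -0.024)
q = -0.024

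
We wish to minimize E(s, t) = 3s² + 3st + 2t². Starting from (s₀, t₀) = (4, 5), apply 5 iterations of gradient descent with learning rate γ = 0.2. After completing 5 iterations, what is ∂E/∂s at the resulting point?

∇E = (6s + 3t, 3s + 4t)
Step 1: at (4, 5), ∇E = (39, 32) → (4, 5) − 0.2·(39, 32) = (-3.8, -1.4)
Step 2: at (-3.8, -1.4), ∇E = (-27, -17) → (-3.8, -1.4) − 0.2·(-27, -17) = (1.6, 2)
Step 3: at (1.6, 2), ∇E = (15.6, 12.8) → (1.6, 2) − 0.2·(15.6, 12.8) = (-1.52, -0.56)
Step 4: at (-1.52, -0.56), ∇E = (-10.8, -6.8) → (-1.52, -0.56) − 0.2·(-10.8, -6.8) = (0.64, 0.8)
Step 5: at (0.64, 0.8), ∇E = (6.24, 5.12) → (0.64, 0.8) − 0.2·(6.24, 5.12) = (-0.608, -0.224)
∂E/∂s at (-0.608, -0.224) = -4.32

-4.32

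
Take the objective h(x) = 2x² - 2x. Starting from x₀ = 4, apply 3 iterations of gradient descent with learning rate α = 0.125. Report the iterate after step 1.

2.25

h′(x) = 4x - 2
x₁ = 4 − 0.125·14 = 2.25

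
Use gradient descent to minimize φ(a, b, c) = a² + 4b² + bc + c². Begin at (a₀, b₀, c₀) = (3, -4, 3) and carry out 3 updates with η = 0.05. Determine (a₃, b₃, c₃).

∇φ = (2a, 8b + c, b + 2c)
(a₁, b₁, c₁) = (3, -4, 3) − 0.05·(6, -29, 2) = (2.7, -2.55, 2.9)
(a₂, b₂, c₂) = (2.7, -2.55, 2.9) − 0.05·(5.4, -17.5, 3.25) = (2.43, -1.675, 2.7375)
(a₃, b₃, c₃) = (2.43, -1.675, 2.7375) − 0.05·(4.86, -10.6625, 3.8) = (2.187, -1.141875, 2.5475)

(2.187, -1.141875, 2.5475)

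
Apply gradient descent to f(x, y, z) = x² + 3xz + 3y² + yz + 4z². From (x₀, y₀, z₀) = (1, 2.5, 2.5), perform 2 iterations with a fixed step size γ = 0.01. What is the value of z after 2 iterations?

2.015

∇f = (2x + 3z, 6y + z, 3x + y + 8z)
Step 1: at (1, 2.5, 2.5), ∇f = (9.5, 17.5, 25.5) → (1, 2.5, 2.5) − 0.01·(9.5, 17.5, 25.5) = (0.905, 2.325, 2.245)
Step 2: at (0.905, 2.325, 2.245), ∇f = (8.545, 16.195, 23) → (0.905, 2.325, 2.245) − 0.01·(8.545, 16.195, 23) = (0.81955, 2.16305, 2.015)
z = 2.015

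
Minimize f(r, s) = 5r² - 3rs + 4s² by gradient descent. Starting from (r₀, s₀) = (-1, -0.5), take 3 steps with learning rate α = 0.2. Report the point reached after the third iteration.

(1.24, -0.888)

∇f = (10r - 3s, -3r + 8s)
Step 1: at (-1, -0.5), ∇f = (-8.5, -1) → (-1, -0.5) − 0.2·(-8.5, -1) = (0.7, -0.3)
Step 2: at (0.7, -0.3), ∇f = (7.9, -4.5) → (0.7, -0.3) − 0.2·(7.9, -4.5) = (-0.88, 0.6)
Step 3: at (-0.88, 0.6), ∇f = (-10.6, 7.44) → (-0.88, 0.6) − 0.2·(-10.6, 7.44) = (1.24, -0.888)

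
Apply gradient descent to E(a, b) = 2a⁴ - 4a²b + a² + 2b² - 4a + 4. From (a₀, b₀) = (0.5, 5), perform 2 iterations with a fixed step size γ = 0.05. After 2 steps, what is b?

3.752

∇E = (8a³ - 8ab + 2a - 4, -4a² + 4b)
(a₁, b₁) = (0.5, 5) − 0.05·(-22, 19) = (1.6, 4.05)
(a₂, b₂) = (1.6, 4.05) − 0.05·(-19.872, 5.96) = (2.5936, 3.752)
b = 3.752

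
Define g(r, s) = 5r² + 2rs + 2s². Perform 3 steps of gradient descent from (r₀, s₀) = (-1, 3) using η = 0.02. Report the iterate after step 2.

∇g = (10r + 2s, 2r + 4s)
(r₁, s₁) = (-1, 3) − 0.02·(-4, 10) = (-0.92, 2.8)
(r₂, s₂) = (-0.92, 2.8) − 0.02·(-3.6, 9.36) = (-0.848, 2.6128)

(-0.848, 2.6128)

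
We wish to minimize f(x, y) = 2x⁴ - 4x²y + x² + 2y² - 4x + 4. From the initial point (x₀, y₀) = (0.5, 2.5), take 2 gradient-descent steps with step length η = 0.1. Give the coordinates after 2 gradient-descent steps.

∇f = (8x³ - 8xy + 2x - 4, -4x² + 4y)
(x₁, y₁) = (0.5, 2.5) − 0.1·(-12, 9) = (1.7, 1.6)
(x₂, y₂) = (1.7, 1.6) − 0.1·(16.944, -5.16) = (0.0056, 2.116)

(0.0056, 2.116)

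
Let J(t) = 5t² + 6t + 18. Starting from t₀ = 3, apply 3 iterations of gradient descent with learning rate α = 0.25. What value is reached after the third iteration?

J′(t) = 10t + 6
Step 1: J′(3) = 36; t₁ = 3 − 0.25·36 = -6
Step 2: J′(-6) = -54; t₂ = -6 − 0.25·(-54) = 7.5
Step 3: J′(7.5) = 81; t₃ = 7.5 − 0.25·81 = -12.75

-12.75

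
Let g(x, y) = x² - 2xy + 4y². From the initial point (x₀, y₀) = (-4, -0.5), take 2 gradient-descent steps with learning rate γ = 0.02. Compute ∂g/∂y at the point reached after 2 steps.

∇g = (2x - 2y, -2x + 8y)
Step 1: at (-4, -0.5), ∇g = (-7, 4) → (-4, -0.5) − 0.02·(-7, 4) = (-3.86, -0.58)
Step 2: at (-3.86, -0.58), ∇g = (-6.56, 3.08) → (-3.86, -0.58) − 0.02·(-6.56, 3.08) = (-3.7288, -0.6416)
∂g/∂y at (-3.7288, -0.6416) = 2.3248

2.3248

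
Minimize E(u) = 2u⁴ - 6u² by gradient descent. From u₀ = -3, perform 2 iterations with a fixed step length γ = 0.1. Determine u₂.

E′(u) = 8u³ - 12u
Step 1: E′(-3) = -180; u₁ = -3 − 0.1·(-180) = 15
Step 2: E′(15) = 26820; u₂ = 15 − 0.1·26820 = -2667

-2667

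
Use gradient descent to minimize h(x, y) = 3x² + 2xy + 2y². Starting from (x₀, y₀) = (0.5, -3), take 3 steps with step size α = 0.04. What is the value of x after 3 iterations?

0.68976

∇h = (6x + 2y, 2x + 4y)
Step 1: at (0.5, -3), ∇h = (-3, -11) → (0.5, -3) − 0.04·(-3, -11) = (0.62, -2.56)
Step 2: at (0.62, -2.56), ∇h = (-1.4, -9) → (0.62, -2.56) − 0.04·(-1.4, -9) = (0.676, -2.2)
Step 3: at (0.676, -2.2), ∇h = (-0.344, -7.448) → (0.676, -2.2) − 0.04·(-0.344, -7.448) = (0.68976, -1.90208)
x = 0.68976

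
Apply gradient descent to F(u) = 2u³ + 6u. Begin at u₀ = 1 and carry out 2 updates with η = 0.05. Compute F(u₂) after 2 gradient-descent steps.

0.312281216

F′(u) = 6u² + 6
Step 1: F′(1) = 12; u₁ = 1 − 0.05·12 = 0.4
Step 2: F′(0.4) = 6.96; u₂ = 0.4 − 0.05·6.96 = 0.052
F(0.052) = 0.312281216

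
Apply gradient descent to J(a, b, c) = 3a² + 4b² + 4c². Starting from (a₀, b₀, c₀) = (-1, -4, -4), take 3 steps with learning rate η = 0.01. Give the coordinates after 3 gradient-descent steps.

(-0.830584, -3.114752, -3.114752)

∇J = (6a, 8b, 8c)
Step 1: at (-1, -4, -4), ∇J = (-6, -32, -32) → (-1, -4, -4) − 0.01·(-6, -32, -32) = (-0.94, -3.68, -3.68)
Step 2: at (-0.94, -3.68, -3.68), ∇J = (-5.64, -29.44, -29.44) → (-0.94, -3.68, -3.68) − 0.01·(-5.64, -29.44, -29.44) = (-0.8836, -3.3856, -3.3856)
Step 3: at (-0.8836, -3.3856, -3.3856), ∇J = (-5.3016, -27.0848, -27.0848) → (-0.8836, -3.3856, -3.3856) − 0.01·(-5.3016, -27.0848, -27.0848) = (-0.830584, -3.114752, -3.114752)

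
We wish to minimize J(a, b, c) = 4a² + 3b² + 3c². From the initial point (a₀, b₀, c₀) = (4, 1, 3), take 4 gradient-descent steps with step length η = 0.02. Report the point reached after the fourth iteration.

(1.99148544, 0.59969536, 1.79908608)

∇J = (8a, 6b, 6c)
Step 1: at (4, 1, 3), ∇J = (32, 6, 18) → (4, 1, 3) − 0.02·(32, 6, 18) = (3.36, 0.88, 2.64)
Step 2: at (3.36, 0.88, 2.64), ∇J = (26.88, 5.28, 15.84) → (3.36, 0.88, 2.64) − 0.02·(26.88, 5.28, 15.84) = (2.8224, 0.7744, 2.3232)
Step 3: at (2.8224, 0.7744, 2.3232), ∇J = (22.5792, 4.6464, 13.9392) → (2.8224, 0.7744, 2.3232) − 0.02·(22.5792, 4.6464, 13.9392) = (2.370816, 0.681472, 2.044416)
Step 4: at (2.370816, 0.681472, 2.044416), ∇J = (18.966528, 4.088832, 12.266496) → (2.370816, 0.681472, 2.044416) − 0.02·(18.966528, 4.088832, 12.266496) = (1.99148544, 0.59969536, 1.79908608)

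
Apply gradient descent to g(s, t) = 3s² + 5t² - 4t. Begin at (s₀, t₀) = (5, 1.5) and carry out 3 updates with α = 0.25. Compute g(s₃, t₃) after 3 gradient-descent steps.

69.28515625

∇g = (6s, 10t - 4)
(s₁, t₁) = (5, 1.5) − 0.25·(30, 11) = (-2.5, -1.25)
(s₂, t₂) = (-2.5, -1.25) − 0.25·(-15, -16.5) = (1.25, 2.875)
(s₃, t₃) = (1.25, 2.875) − 0.25·(7.5, 24.75) = (-0.625, -3.3125)
g(-0.625, -3.3125) = 69.28515625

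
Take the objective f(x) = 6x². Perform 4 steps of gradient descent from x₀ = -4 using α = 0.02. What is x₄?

-1.33448704

f′(x) = 12x
x₁ = -4 − 0.02·(-48) = -3.04
x₂ = -3.04 − 0.02·(-36.48) = -2.3104
x₃ = -2.3104 − 0.02·(-27.7248) = -1.755904
x₄ = -1.755904 − 0.02·(-21.070848) = -1.33448704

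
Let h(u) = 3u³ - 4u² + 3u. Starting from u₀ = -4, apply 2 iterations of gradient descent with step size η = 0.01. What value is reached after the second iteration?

h′(u) = 9u² - 8u + 3
u₁ = -4 − 0.01·179 = -5.79
u₂ = -5.79 − 0.01·351.0369 = -9.300369

-9.300369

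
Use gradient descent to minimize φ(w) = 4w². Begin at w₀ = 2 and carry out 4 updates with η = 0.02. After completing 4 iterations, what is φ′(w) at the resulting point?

7.96594176

φ′(w) = 8w
Step 1: φ′(2) = 16; w₁ = 2 − 0.02·16 = 1.68
Step 2: φ′(1.68) = 13.44; w₂ = 1.68 − 0.02·13.44 = 1.4112
Step 3: φ′(1.4112) = 11.2896; w₃ = 1.4112 − 0.02·11.2896 = 1.185408
Step 4: φ′(1.185408) = 9.483264; w₄ = 1.185408 − 0.02·9.483264 = 0.99574272
φ′(w) at (0.99574272) = 7.96594176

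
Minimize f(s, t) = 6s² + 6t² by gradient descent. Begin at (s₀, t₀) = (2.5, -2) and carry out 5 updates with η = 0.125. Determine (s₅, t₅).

(-0.078125, 0.0625)

∇f = (12s, 12t)
(s₁, t₁) = (2.5, -2) − 0.125·(30, -24) = (-1.25, 1)
(s₂, t₂) = (-1.25, 1) − 0.125·(-15, 12) = (0.625, -0.5)
(s₃, t₃) = (0.625, -0.5) − 0.125·(7.5, -6) = (-0.3125, 0.25)
(s₄, t₄) = (-0.3125, 0.25) − 0.125·(-3.75, 3) = (0.15625, -0.125)
(s₅, t₅) = (0.15625, -0.125) − 0.125·(1.875, -1.5) = (-0.078125, 0.0625)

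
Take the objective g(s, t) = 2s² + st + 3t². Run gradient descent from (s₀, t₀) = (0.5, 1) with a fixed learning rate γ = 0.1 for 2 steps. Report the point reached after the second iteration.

∇g = (4s + t, s + 6t)
(s₁, t₁) = (0.5, 1) − 0.1·(3, 6.5) = (0.2, 0.35)
(s₂, t₂) = (0.2, 0.35) − 0.1·(1.15, 2.3) = (0.085, 0.12)

(0.085, 0.12)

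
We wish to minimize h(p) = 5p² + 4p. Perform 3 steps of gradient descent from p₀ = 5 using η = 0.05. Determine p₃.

0.275

h′(p) = 10p + 4
Step 1: h′(5) = 54; p₁ = 5 − 0.05·54 = 2.3
Step 2: h′(2.3) = 27; p₂ = 2.3 − 0.05·27 = 0.95
Step 3: h′(0.95) = 13.5; p₃ = 0.95 − 0.05·13.5 = 0.275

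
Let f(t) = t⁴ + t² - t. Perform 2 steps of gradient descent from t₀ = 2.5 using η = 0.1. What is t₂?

25.36935

f′(t) = 4t³ + 2t - 1
t₁ = 2.5 − 0.1·66.5 = -4.15
t₂ = -4.15 − 0.1·(-295.1935) = 25.36935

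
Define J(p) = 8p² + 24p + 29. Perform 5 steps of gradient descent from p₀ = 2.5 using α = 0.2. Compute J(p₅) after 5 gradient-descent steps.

339978.0117302272

J′(p) = 16p + 24
Step 1: J′(2.5) = 64; p₁ = 2.5 − 0.2·64 = -10.3
Step 2: J′(-10.3) = -140.8; p₂ = -10.3 − 0.2·(-140.8) = 17.86
Step 3: J′(17.86) = 309.76; p₃ = 17.86 − 0.2·309.76 = -44.092
Step 4: J′(-44.092) = -681.472; p₄ = -44.092 − 0.2·(-681.472) = 92.2024
Step 5: J′(92.2024) = 1499.2384; p₅ = 92.2024 − 0.2·1499.2384 = -207.64528
J(-207.64528) = 339978.0117302272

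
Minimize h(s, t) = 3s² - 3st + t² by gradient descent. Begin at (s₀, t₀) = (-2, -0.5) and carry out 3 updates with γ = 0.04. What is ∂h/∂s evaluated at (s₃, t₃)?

-3.695616

∇h = (6s - 3t, -3s + 2t)
(s₁, t₁) = (-2, -0.5) − 0.04·(-10.5, 5) = (-1.58, -0.7)
(s₂, t₂) = (-1.58, -0.7) − 0.04·(-7.38, 3.34) = (-1.2848, -0.8336)
(s₃, t₃) = (-1.2848, -0.8336) − 0.04·(-5.208, 2.1872) = (-1.07648, -0.921088)
∂h/∂s at (-1.07648, -0.921088) = -3.695616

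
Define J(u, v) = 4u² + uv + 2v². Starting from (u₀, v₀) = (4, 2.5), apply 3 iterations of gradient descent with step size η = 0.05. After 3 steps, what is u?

∇J = (8u + v, u + 4v)
Step 1: at (4, 2.5), ∇J = (34.5, 14) → (4, 2.5) − 0.05·(34.5, 14) = (2.275, 1.8)
Step 2: at (2.275, 1.8), ∇J = (20, 9.475) → (2.275, 1.8) − 0.05·(20, 9.475) = (1.275, 1.32625)
Step 3: at (1.275, 1.32625), ∇J = (11.52625, 6.58) → (1.275, 1.32625) − 0.05·(11.52625, 6.58) = (0.6986875, 0.99725)
u = 0.6986875

0.6986875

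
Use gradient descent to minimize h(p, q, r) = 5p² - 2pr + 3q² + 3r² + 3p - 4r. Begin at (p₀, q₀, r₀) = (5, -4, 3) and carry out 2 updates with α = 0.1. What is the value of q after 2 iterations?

∇h = (10p - 2r + 3, 6q, -2p + 6r - 4)
(p₁, q₁, r₁) = (5, -4, 3) − 0.1·(47, -24, 4) = (0.3, -1.6, 2.6)
(p₂, q₂, r₂) = (0.3, -1.6, 2.6) − 0.1·(0.8, -9.6, 11) = (0.22, -0.64, 1.5)
q = -0.64

-0.64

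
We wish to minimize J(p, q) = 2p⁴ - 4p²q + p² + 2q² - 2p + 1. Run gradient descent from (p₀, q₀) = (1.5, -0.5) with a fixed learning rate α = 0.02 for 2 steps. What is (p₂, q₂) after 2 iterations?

(0.70224512, -0.203808)

∇J = (8p³ - 8pq + 2p - 2, -4p² + 4q)
(p₁, q₁) = (1.5, -0.5) − 0.02·(34, -11) = (0.82, -0.28)
(p₂, q₂) = (0.82, -0.28) − 0.02·(5.887744, -3.8096) = (0.70224512, -0.203808)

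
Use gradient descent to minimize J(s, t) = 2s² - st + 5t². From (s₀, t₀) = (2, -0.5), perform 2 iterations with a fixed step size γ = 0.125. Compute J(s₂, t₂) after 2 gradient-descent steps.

0.52239990234375

∇J = (4s - t, -s + 10t)
(s₁, t₁) = (2, -0.5) − 0.125·(8.5, -7) = (0.9375, 0.375)
(s₂, t₂) = (0.9375, 0.375) − 0.125·(3.375, 2.8125) = (0.515625, 0.0234375)
J(0.515625, 0.0234375) = 0.52239990234375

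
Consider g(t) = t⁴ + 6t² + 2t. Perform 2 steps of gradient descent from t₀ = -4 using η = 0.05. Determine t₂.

-269.1862

g′(t) = 4t³ + 12t + 2
Step 1: g′(-4) = -302; t₁ = -4 − 0.05·(-302) = 11.1
Step 2: g′(11.1) = 5605.724; t₂ = 11.1 − 0.05·5605.724 = -269.1862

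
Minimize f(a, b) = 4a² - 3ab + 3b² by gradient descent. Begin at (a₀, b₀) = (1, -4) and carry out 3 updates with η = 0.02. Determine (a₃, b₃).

(0.068448, -2.62996)

∇f = (8a - 3b, -3a + 6b)
Step 1: at (1, -4), ∇f = (20, -27) → (1, -4) − 0.02·(20, -27) = (0.6, -3.46)
Step 2: at (0.6, -3.46), ∇f = (15.18, -22.56) → (0.6, -3.46) − 0.02·(15.18, -22.56) = (0.2964, -3.0088)
Step 3: at (0.2964, -3.0088), ∇f = (11.3976, -18.942) → (0.2964, -3.0088) − 0.02·(11.3976, -18.942) = (0.068448, -2.62996)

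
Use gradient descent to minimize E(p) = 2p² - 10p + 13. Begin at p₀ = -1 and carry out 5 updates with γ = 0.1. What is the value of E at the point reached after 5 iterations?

0.6481421312

E′(p) = 4p - 10
Step 1: E′(-1) = -14; p₁ = -1 − 0.1·(-14) = 0.4
Step 2: E′(0.4) = -8.4; p₂ = 0.4 − 0.1·(-8.4) = 1.24
Step 3: E′(1.24) = -5.04; p₃ = 1.24 − 0.1·(-5.04) = 1.744
Step 4: E′(1.744) = -3.024; p₄ = 1.744 − 0.1·(-3.024) = 2.0464
Step 5: E′(2.0464) = -1.8144; p₅ = 2.0464 − 0.1·(-1.8144) = 2.22784
E(2.22784) = 0.6481421312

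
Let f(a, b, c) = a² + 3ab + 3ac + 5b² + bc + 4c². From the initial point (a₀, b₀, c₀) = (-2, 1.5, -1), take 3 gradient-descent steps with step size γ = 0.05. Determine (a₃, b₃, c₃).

∇f = (2a + 3b + 3c, 3a + 10b + c, 3a + b + 8c)
(a₁, b₁, c₁) = (-2, 1.5, -1) − 0.05·(-2.5, 8, -12.5) = (-1.875, 1.1, -0.375)
(a₂, b₂, c₂) = (-1.875, 1.1, -0.375) − 0.05·(-1.575, 5, -7.525) = (-1.79625, 0.85, 0.00125)
(a₃, b₃, c₃) = (-1.79625, 0.85, 0.00125) − 0.05·(-1.03875, 3.1125, -4.52875) = (-1.7443125, 0.694375, 0.2276875)

(-1.7443125, 0.694375, 0.2276875)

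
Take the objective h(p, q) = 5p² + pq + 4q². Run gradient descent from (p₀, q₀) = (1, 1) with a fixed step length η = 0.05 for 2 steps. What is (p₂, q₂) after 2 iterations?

(0.1975, 0.3075)

∇h = (10p + q, p + 8q)
(p₁, q₁) = (1, 1) − 0.05·(11, 9) = (0.45, 0.55)
(p₂, q₂) = (0.45, 0.55) − 0.05·(5.05, 4.85) = (0.1975, 0.3075)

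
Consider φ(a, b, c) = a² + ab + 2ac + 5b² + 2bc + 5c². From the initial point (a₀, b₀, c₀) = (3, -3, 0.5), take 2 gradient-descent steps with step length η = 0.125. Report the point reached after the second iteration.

∇φ = (2a + b + 2c, a + 10b + 2c, 2a + 2b + 10c)
(a₁, b₁, c₁) = (3, -3, 0.5) − 0.125·(4, -26, 5) = (2.5, 0.25, -0.125)
(a₂, b₂, c₂) = (2.5, 0.25, -0.125) − 0.125·(5, 4.75, 4.25) = (1.875, -0.34375, -0.65625)

(1.875, -0.34375, -0.65625)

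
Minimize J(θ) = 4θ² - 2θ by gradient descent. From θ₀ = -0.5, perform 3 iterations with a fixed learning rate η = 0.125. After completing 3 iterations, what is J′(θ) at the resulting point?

J′(θ) = 8θ - 2
Step 1: J′(-0.5) = -6; θ₁ = -0.5 − 0.125·(-6) = 0.25
Step 2: J′(0.25) = 0; θ₂ = 0.25 − 0.125·0 = 0.25
Step 3: J′(0.25) = 0; θ₃ = 0.25 − 0.125·0 = 0.25
J′(θ) at (0.25) = 0

0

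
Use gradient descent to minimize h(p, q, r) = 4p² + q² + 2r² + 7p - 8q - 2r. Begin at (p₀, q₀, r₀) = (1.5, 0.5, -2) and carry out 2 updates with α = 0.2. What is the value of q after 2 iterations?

2.74

∇h = (8p + 7, 2q - 8, 4r - 2)
Step 1: at (1.5, 0.5, -2), ∇h = (19, -7, -10) → (1.5, 0.5, -2) − 0.2·(19, -7, -10) = (-2.3, 1.9, 0)
Step 2: at (-2.3, 1.9, 0), ∇h = (-11.4, -4.2, -2) → (-2.3, 1.9, 0) − 0.2·(-11.4, -4.2, -2) = (-0.02, 2.74, 0.4)
q = 2.74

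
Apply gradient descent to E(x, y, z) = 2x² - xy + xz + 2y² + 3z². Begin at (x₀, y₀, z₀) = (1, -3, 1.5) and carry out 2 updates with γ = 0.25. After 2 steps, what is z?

0.78125

∇E = (4x - y + z, -x + 4y, x + 6z)
Step 1: at (1, -3, 1.5), ∇E = (8.5, -13, 10) → (1, -3, 1.5) − 0.25·(8.5, -13, 10) = (-1.125, 0.25, -1)
Step 2: at (-1.125, 0.25, -1), ∇E = (-5.75, 2.125, -7.125) → (-1.125, 0.25, -1) − 0.25·(-5.75, 2.125, -7.125) = (0.3125, -0.28125, 0.78125)
z = 0.78125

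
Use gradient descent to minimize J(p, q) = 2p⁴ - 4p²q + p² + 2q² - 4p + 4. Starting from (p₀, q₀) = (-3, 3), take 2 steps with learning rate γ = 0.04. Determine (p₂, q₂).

∇J = (8p³ - 8pq + 2p - 4, -4p² + 4q)
Step 1: at (-3, 3), ∇J = (-154, -24) → (-3, 3) − 0.04·(-154, -24) = (3.16, 3.96)
Step 2: at (3.16, 3.96), ∇J = (154.647168, -24.1024) → (3.16, 3.96) − 0.04·(154.647168, -24.1024) = (-3.02588672, 4.924096)

(-3.02588672, 4.924096)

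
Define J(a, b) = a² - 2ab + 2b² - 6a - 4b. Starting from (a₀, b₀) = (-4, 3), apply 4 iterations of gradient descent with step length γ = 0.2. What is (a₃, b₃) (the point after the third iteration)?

(2.176, 1.4)

∇J = (2a - 2b - 6, -2a + 4b - 4)
Step 1: at (-4, 3), ∇J = (-20, 16) → (-4, 3) − 0.2·(-20, 16) = (0, -0.2)
Step 2: at (0, -0.2), ∇J = (-5.6, -4.8) → (0, -0.2) − 0.2·(-5.6, -4.8) = (1.12, 0.76)
Step 3: at (1.12, 0.76), ∇J = (-5.28, -3.2) → (1.12, 0.76) − 0.2·(-5.28, -3.2) = (2.176, 1.4)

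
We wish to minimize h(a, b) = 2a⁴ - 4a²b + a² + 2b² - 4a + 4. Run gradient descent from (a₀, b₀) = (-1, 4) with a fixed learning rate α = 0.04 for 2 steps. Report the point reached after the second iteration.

(-1.73150464, 3.430144)

∇h = (8a³ - 8ab + 2a - 4, -4a² + 4b)
(a₁, b₁) = (-1, 4) − 0.04·(18, 12) = (-1.72, 3.52)
(a₂, b₂) = (-1.72, 3.52) − 0.04·(0.287616, 2.2464) = (-1.73150464, 3.430144)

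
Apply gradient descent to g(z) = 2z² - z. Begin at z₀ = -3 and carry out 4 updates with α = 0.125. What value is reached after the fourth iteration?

0.046875

g′(z) = 4z - 1
z₁ = -3 − 0.125·(-13) = -1.375
z₂ = -1.375 − 0.125·(-6.5) = -0.5625
z₃ = -0.5625 − 0.125·(-3.25) = -0.15625
z₄ = -0.15625 − 0.125·(-1.625) = 0.046875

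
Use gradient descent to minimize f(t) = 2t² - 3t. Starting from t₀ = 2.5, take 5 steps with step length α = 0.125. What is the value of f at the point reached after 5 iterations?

f′(t) = 4t - 3
Step 1: f′(2.5) = 7; t₁ = 2.5 − 0.125·7 = 1.625
Step 2: f′(1.625) = 3.5; t₂ = 1.625 − 0.125·3.5 = 1.1875
Step 3: f′(1.1875) = 1.75; t₃ = 1.1875 − 0.125·1.75 = 0.96875
Step 4: f′(0.96875) = 0.875; t₄ = 0.96875 − 0.125·0.875 = 0.859375
Step 5: f′(0.859375) = 0.4375; t₅ = 0.859375 − 0.125·0.4375 = 0.8046875
f(0.8046875) = -1.1190185546875

-1.1190185546875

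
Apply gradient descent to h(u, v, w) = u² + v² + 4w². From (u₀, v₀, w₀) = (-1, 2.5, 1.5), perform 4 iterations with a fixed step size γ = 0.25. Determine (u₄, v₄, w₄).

∇h = (2u, 2v, 8w)
Step 1: at (-1, 2.5, 1.5), ∇h = (-2, 5, 12) → (-1, 2.5, 1.5) − 0.25·(-2, 5, 12) = (-0.5, 1.25, -1.5)
Step 2: at (-0.5, 1.25, -1.5), ∇h = (-1, 2.5, -12) → (-0.5, 1.25, -1.5) − 0.25·(-1, 2.5, -12) = (-0.25, 0.625, 1.5)
Step 3: at (-0.25, 0.625, 1.5), ∇h = (-0.5, 1.25, 12) → (-0.25, 0.625, 1.5) − 0.25·(-0.5, 1.25, 12) = (-0.125, 0.3125, -1.5)
Step 4: at (-0.125, 0.3125, -1.5), ∇h = (-0.25, 0.625, -12) → (-0.125, 0.3125, -1.5) − 0.25·(-0.25, 0.625, -12) = (-0.0625, 0.15625, 1.5)

(-0.0625, 0.15625, 1.5)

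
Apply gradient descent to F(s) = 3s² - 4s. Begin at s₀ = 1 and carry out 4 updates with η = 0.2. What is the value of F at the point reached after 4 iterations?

-1.33333248

F′(s) = 6s - 4
Step 1: F′(1) = 2; s₁ = 1 − 0.2·2 = 0.6
Step 2: F′(0.6) = -0.4; s₂ = 0.6 − 0.2·(-0.4) = 0.68
Step 3: F′(0.68) = 0.08; s₃ = 0.68 − 0.2·0.08 = 0.664
Step 4: F′(0.664) = -0.016; s₄ = 0.664 − 0.2·(-0.016) = 0.6672
F(0.6672) = -1.33333248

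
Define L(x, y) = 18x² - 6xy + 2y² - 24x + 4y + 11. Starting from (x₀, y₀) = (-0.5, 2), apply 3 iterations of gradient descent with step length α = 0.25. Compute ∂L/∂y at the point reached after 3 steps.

∇L = (36x - 6y - 24, -6x + 4y + 4)
(x₁, y₁) = (-0.5, 2) − 0.25·(-54, 15) = (13, -1.75)
(x₂, y₂) = (13, -1.75) − 0.25·(454.5, -81) = (-100.625, 18.5)
(x₃, y₃) = (-100.625, 18.5) − 0.25·(-3757.5, 681.75) = (838.75, -151.9375)
∂L/∂y at (838.75, -151.9375) = -5636.25

-5636.25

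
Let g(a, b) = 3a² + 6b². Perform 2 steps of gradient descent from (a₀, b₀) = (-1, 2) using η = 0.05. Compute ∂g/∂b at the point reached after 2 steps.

3.84

∇g = (6a, 12b)
(a₁, b₁) = (-1, 2) − 0.05·(-6, 24) = (-0.7, 0.8)
(a₂, b₂) = (-0.7, 0.8) − 0.05·(-4.2, 9.6) = (-0.49, 0.32)
∂g/∂b at (-0.49, 0.32) = 3.84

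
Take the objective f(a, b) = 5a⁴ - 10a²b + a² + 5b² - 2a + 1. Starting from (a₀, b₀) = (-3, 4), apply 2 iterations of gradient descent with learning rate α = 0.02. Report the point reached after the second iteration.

(-3.2281984, 5.99712)

∇f = (20a³ - 20ab + 2a - 2, -10a² + 10b)
Step 1: at (-3, 4), ∇f = (-308, -50) → (-3, 4) − 0.02·(-308, -50) = (3.16, 5)
Step 2: at (3.16, 5), ∇f = (319.40992, -49.856) → (3.16, 5) − 0.02·(319.40992, -49.856) = (-3.2281984, 5.99712)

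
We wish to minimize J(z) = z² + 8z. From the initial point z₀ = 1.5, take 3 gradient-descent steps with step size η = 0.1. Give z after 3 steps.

J′(z) = 2z + 8
z₁ = 1.5 − 0.1·11 = 0.4
z₂ = 0.4 − 0.1·8.8 = -0.48
z₃ = -0.48 − 0.1·7.04 = -1.184

-1.184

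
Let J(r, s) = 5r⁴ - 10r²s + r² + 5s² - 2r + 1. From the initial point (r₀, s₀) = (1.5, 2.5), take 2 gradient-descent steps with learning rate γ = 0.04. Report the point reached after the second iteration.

∇J = (20r³ - 20rs + 2r - 2, -10r² + 10s)
(r₁, s₁) = (1.5, 2.5) − 0.04·(-6.5, 2.5) = (1.76, 2.4)
(r₂, s₂) = (1.76, 2.4) − 0.04·(26.07552, -6.976) = (0.7169792, 2.67904)

(0.7169792, 2.67904)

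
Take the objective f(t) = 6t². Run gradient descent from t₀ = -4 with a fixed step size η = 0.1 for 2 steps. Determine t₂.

f′(t) = 12t
Step 1: f′(-4) = -48; t₁ = -4 − 0.1·(-48) = 0.8
Step 2: f′(0.8) = 9.6; t₂ = 0.8 − 0.1·9.6 = -0.16

-0.16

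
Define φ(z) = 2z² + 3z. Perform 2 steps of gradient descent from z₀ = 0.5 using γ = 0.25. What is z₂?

φ′(z) = 4z + 3
z₁ = 0.5 − 0.25·5 = -0.75
z₂ = -0.75 − 0.25·0 = -0.75

-0.75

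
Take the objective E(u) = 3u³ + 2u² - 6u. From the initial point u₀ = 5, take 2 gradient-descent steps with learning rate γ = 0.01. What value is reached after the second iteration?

E′(u) = 9u² + 4u - 6
u₁ = 5 − 0.01·239 = 2.61
u₂ = 2.61 − 0.01·65.7489 = 1.952511

1.952511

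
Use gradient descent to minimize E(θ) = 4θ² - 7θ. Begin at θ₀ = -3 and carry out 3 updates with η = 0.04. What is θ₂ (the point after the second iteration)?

-0.9168

E′(θ) = 8θ - 7
θ₁ = -3 − 0.04·(-31) = -1.76
θ₂ = -1.76 − 0.04·(-21.08) = -0.9168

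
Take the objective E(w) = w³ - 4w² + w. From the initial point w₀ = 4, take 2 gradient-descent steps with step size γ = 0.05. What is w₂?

2.871625

E′(w) = 3w² - 8w + 1
Step 1: E′(4) = 17; w₁ = 4 − 0.05·17 = 3.15
Step 2: E′(3.15) = 5.5675; w₂ = 3.15 − 0.05·5.5675 = 2.871625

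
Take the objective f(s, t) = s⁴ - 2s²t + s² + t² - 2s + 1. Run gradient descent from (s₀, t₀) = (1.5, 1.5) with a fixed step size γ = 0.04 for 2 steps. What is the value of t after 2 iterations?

∇f = (4s³ - 4st + 2s - 2, -2s² + 2t)
(s₁, t₁) = (1.5, 1.5) − 0.04·(5.5, -1.5) = (1.28, 1.56)
(s₂, t₂) = (1.28, 1.56) − 0.04·(0.961408, -0.1568) = (1.24154368, 1.566272)
t = 1.566272

1.566272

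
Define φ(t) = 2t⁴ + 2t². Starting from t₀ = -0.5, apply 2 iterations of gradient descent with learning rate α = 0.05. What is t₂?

-0.26285

φ′(t) = 8t³ + 4t
Step 1: φ′(-0.5) = -3; t₁ = -0.5 − 0.05·(-3) = -0.35
Step 2: φ′(-0.35) = -1.743; t₂ = -0.35 − 0.05·(-1.743) = -0.26285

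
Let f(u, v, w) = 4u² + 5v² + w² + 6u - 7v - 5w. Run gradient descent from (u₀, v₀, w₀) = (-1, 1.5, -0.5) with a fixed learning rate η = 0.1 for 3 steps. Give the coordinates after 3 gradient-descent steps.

∇f = (8u + 6, 10v - 7, 2w - 5)
Step 1: at (-1, 1.5, -0.5), ∇f = (-2, 8, -6) → (-1, 1.5, -0.5) − 0.1·(-2, 8, -6) = (-0.8, 0.7, 0.1)
Step 2: at (-0.8, 0.7, 0.1), ∇f = (-0.4, 0, -4.8) → (-0.8, 0.7, 0.1) − 0.1·(-0.4, 0, -4.8) = (-0.76, 0.7, 0.58)
Step 3: at (-0.76, 0.7, 0.58), ∇f = (-0.08, 0, -3.84) → (-0.76, 0.7, 0.58) − 0.1·(-0.08, 0, -3.84) = (-0.752, 0.7, 0.964)

(-0.752, 0.7, 0.964)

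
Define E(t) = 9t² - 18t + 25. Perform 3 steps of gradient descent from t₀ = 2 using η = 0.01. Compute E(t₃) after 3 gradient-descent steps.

18.736060042816

E′(t) = 18t - 18
Step 1: E′(2) = 18; t₁ = 2 − 0.01·18 = 1.82
Step 2: E′(1.82) = 14.76; t₂ = 1.82 − 0.01·14.76 = 1.6724
Step 3: E′(1.6724) = 12.1032; t₃ = 1.6724 − 0.01·12.1032 = 1.551368
E(1.551368) = 18.736060042816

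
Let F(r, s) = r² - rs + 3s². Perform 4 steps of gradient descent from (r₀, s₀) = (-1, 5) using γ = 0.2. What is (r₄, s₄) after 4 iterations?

∇F = (2r - s, -r + 6s)
Step 1: at (-1, 5), ∇F = (-7, 31) → (-1, 5) − 0.2·(-7, 31) = (0.4, -1.2)
Step 2: at (0.4, -1.2), ∇F = (2, -7.6) → (0.4, -1.2) − 0.2·(2, -7.6) = (0, 0.32)
Step 3: at (0, 0.32), ∇F = (-0.32, 1.92) → (0, 0.32) − 0.2·(-0.32, 1.92) = (0.064, -0.064)
Step 4: at (0.064, -0.064), ∇F = (0.192, -0.448) → (0.064, -0.064) − 0.2·(0.192, -0.448) = (0.0256, 0.0256)

(0.0256, 0.0256)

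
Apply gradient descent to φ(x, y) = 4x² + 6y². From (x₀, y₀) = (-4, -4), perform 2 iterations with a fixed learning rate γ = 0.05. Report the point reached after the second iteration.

∇φ = (8x, 12y)
Step 1: at (-4, -4), ∇φ = (-32, -48) → (-4, -4) − 0.05·(-32, -48) = (-2.4, -1.6)
Step 2: at (-2.4, -1.6), ∇φ = (-19.2, -19.2) → (-2.4, -1.6) − 0.05·(-19.2, -19.2) = (-1.44, -0.64)

(-1.44, -0.64)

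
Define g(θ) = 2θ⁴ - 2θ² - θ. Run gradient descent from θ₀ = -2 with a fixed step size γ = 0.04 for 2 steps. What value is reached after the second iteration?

g′(θ) = 8θ³ - 4θ - 1
Step 1: g′(-2) = -57; θ₁ = -2 − 0.04·(-57) = 0.28
Step 2: g′(0.28) = -1.944384; θ₂ = 0.28 − 0.04·(-1.944384) = 0.35777536

0.35777536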